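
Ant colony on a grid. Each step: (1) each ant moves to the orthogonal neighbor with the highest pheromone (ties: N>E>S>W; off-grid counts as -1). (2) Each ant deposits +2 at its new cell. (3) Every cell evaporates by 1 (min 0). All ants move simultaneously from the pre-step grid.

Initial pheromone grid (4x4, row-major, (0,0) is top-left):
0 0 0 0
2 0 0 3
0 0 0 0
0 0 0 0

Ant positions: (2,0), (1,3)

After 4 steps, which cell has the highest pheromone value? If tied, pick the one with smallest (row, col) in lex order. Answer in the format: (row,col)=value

Answer: (1,3)=3

Derivation:
Step 1: ant0:(2,0)->N->(1,0) | ant1:(1,3)->N->(0,3)
  grid max=3 at (1,0)
Step 2: ant0:(1,0)->N->(0,0) | ant1:(0,3)->S->(1,3)
  grid max=3 at (1,3)
Step 3: ant0:(0,0)->S->(1,0) | ant1:(1,3)->N->(0,3)
  grid max=3 at (1,0)
Step 4: ant0:(1,0)->N->(0,0) | ant1:(0,3)->S->(1,3)
  grid max=3 at (1,3)
Final grid:
  1 0 0 0
  2 0 0 3
  0 0 0 0
  0 0 0 0
Max pheromone 3 at (1,3)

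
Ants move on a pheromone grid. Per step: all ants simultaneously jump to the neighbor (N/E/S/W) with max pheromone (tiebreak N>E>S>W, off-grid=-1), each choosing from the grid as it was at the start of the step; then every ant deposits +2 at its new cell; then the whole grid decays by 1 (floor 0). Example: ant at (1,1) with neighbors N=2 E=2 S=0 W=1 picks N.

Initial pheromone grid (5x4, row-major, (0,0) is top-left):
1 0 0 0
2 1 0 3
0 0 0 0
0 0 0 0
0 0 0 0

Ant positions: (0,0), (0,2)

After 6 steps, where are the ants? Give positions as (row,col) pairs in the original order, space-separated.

Step 1: ant0:(0,0)->S->(1,0) | ant1:(0,2)->E->(0,3)
  grid max=3 at (1,0)
Step 2: ant0:(1,0)->N->(0,0) | ant1:(0,3)->S->(1,3)
  grid max=3 at (1,3)
Step 3: ant0:(0,0)->S->(1,0) | ant1:(1,3)->N->(0,3)
  grid max=3 at (1,0)
Step 4: ant0:(1,0)->N->(0,0) | ant1:(0,3)->S->(1,3)
  grid max=3 at (1,3)
Step 5: ant0:(0,0)->S->(1,0) | ant1:(1,3)->N->(0,3)
  grid max=3 at (1,0)
Step 6: ant0:(1,0)->N->(0,0) | ant1:(0,3)->S->(1,3)
  grid max=3 at (1,3)

(0,0) (1,3)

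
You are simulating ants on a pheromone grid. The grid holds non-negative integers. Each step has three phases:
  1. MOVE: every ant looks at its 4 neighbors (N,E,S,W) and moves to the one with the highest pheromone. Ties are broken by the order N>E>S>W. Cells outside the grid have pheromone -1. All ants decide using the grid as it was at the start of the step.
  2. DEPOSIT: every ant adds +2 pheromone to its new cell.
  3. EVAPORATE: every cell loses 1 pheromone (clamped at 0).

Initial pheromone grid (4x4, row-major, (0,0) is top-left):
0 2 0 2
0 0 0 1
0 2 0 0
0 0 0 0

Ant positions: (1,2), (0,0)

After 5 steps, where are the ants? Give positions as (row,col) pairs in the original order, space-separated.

Step 1: ant0:(1,2)->E->(1,3) | ant1:(0,0)->E->(0,1)
  grid max=3 at (0,1)
Step 2: ant0:(1,3)->N->(0,3) | ant1:(0,1)->E->(0,2)
  grid max=2 at (0,1)
Step 3: ant0:(0,3)->S->(1,3) | ant1:(0,2)->E->(0,3)
  grid max=3 at (0,3)
Step 4: ant0:(1,3)->N->(0,3) | ant1:(0,3)->S->(1,3)
  grid max=4 at (0,3)
Step 5: ant0:(0,3)->S->(1,3) | ant1:(1,3)->N->(0,3)
  grid max=5 at (0,3)

(1,3) (0,3)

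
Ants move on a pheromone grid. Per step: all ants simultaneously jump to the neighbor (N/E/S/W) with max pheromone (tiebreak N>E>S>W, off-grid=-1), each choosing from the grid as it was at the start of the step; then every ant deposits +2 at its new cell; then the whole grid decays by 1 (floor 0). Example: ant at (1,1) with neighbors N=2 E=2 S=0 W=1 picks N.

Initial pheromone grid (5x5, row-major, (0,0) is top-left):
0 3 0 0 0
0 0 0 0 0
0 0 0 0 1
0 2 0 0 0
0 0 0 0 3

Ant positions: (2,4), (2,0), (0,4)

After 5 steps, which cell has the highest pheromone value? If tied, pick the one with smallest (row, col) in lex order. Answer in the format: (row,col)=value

Answer: (1,4)=7

Derivation:
Step 1: ant0:(2,4)->N->(1,4) | ant1:(2,0)->N->(1,0) | ant2:(0,4)->S->(1,4)
  grid max=3 at (1,4)
Step 2: ant0:(1,4)->N->(0,4) | ant1:(1,0)->N->(0,0) | ant2:(1,4)->N->(0,4)
  grid max=3 at (0,4)
Step 3: ant0:(0,4)->S->(1,4) | ant1:(0,0)->E->(0,1) | ant2:(0,4)->S->(1,4)
  grid max=5 at (1,4)
Step 4: ant0:(1,4)->N->(0,4) | ant1:(0,1)->E->(0,2) | ant2:(1,4)->N->(0,4)
  grid max=5 at (0,4)
Step 5: ant0:(0,4)->S->(1,4) | ant1:(0,2)->W->(0,1) | ant2:(0,4)->S->(1,4)
  grid max=7 at (1,4)
Final grid:
  0 2 0 0 4
  0 0 0 0 7
  0 0 0 0 0
  0 0 0 0 0
  0 0 0 0 0
Max pheromone 7 at (1,4)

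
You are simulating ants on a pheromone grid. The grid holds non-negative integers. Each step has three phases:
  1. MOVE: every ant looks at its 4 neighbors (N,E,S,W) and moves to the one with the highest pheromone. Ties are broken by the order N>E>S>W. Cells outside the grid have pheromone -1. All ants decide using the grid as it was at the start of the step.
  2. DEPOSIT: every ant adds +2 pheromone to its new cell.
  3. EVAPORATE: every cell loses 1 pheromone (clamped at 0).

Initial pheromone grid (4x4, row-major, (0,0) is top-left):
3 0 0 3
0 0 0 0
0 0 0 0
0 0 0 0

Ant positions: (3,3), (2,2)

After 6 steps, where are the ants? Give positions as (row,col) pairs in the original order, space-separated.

Step 1: ant0:(3,3)->N->(2,3) | ant1:(2,2)->N->(1,2)
  grid max=2 at (0,0)
Step 2: ant0:(2,3)->N->(1,3) | ant1:(1,2)->N->(0,2)
  grid max=1 at (0,0)
Step 3: ant0:(1,3)->N->(0,3) | ant1:(0,2)->E->(0,3)
  grid max=4 at (0,3)
Step 4: ant0:(0,3)->S->(1,3) | ant1:(0,3)->S->(1,3)
  grid max=3 at (0,3)
Step 5: ant0:(1,3)->N->(0,3) | ant1:(1,3)->N->(0,3)
  grid max=6 at (0,3)
Step 6: ant0:(0,3)->S->(1,3) | ant1:(0,3)->S->(1,3)
  grid max=5 at (0,3)

(1,3) (1,3)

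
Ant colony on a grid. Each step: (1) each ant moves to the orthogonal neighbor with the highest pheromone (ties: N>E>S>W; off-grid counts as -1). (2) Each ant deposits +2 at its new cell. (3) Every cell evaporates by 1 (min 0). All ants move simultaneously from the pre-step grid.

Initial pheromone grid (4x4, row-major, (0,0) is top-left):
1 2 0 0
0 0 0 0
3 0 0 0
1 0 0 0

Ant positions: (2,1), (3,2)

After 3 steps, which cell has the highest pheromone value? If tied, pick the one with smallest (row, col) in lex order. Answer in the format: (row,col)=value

Answer: (2,0)=4

Derivation:
Step 1: ant0:(2,1)->W->(2,0) | ant1:(3,2)->N->(2,2)
  grid max=4 at (2,0)
Step 2: ant0:(2,0)->N->(1,0) | ant1:(2,2)->N->(1,2)
  grid max=3 at (2,0)
Step 3: ant0:(1,0)->S->(2,0) | ant1:(1,2)->N->(0,2)
  grid max=4 at (2,0)
Final grid:
  0 0 1 0
  0 0 0 0
  4 0 0 0
  0 0 0 0
Max pheromone 4 at (2,0)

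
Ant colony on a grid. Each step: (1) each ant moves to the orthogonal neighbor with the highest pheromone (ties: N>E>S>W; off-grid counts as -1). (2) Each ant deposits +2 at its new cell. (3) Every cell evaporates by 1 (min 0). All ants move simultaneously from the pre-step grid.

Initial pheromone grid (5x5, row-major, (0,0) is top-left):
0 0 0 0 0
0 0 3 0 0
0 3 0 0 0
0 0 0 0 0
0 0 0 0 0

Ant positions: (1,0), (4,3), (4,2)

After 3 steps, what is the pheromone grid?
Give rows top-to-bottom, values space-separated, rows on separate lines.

After step 1: ants at (0,0),(3,3),(3,2)
  1 0 0 0 0
  0 0 2 0 0
  0 2 0 0 0
  0 0 1 1 0
  0 0 0 0 0
After step 2: ants at (0,1),(3,2),(3,3)
  0 1 0 0 0
  0 0 1 0 0
  0 1 0 0 0
  0 0 2 2 0
  0 0 0 0 0
After step 3: ants at (0,2),(3,3),(3,2)
  0 0 1 0 0
  0 0 0 0 0
  0 0 0 0 0
  0 0 3 3 0
  0 0 0 0 0

0 0 1 0 0
0 0 0 0 0
0 0 0 0 0
0 0 3 3 0
0 0 0 0 0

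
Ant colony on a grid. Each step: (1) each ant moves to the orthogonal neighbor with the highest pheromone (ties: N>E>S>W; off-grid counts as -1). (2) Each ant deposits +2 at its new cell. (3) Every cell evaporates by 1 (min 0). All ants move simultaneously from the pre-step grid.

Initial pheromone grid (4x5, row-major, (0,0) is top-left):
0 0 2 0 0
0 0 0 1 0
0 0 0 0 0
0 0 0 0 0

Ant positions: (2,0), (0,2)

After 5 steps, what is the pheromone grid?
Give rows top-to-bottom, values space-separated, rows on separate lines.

After step 1: ants at (1,0),(0,3)
  0 0 1 1 0
  1 0 0 0 0
  0 0 0 0 0
  0 0 0 0 0
After step 2: ants at (0,0),(0,2)
  1 0 2 0 0
  0 0 0 0 0
  0 0 0 0 0
  0 0 0 0 0
After step 3: ants at (0,1),(0,3)
  0 1 1 1 0
  0 0 0 0 0
  0 0 0 0 0
  0 0 0 0 0
After step 4: ants at (0,2),(0,2)
  0 0 4 0 0
  0 0 0 0 0
  0 0 0 0 0
  0 0 0 0 0
After step 5: ants at (0,3),(0,3)
  0 0 3 3 0
  0 0 0 0 0
  0 0 0 0 0
  0 0 0 0 0

0 0 3 3 0
0 0 0 0 0
0 0 0 0 0
0 0 0 0 0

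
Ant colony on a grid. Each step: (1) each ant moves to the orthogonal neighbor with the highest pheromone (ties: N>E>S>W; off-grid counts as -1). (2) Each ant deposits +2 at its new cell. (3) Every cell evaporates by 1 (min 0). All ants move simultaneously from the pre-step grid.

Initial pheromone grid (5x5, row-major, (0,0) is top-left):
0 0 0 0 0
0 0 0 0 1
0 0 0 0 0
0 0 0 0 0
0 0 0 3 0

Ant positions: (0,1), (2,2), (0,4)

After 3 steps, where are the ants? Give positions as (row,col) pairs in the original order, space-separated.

Step 1: ant0:(0,1)->E->(0,2) | ant1:(2,2)->N->(1,2) | ant2:(0,4)->S->(1,4)
  grid max=2 at (1,4)
Step 2: ant0:(0,2)->S->(1,2) | ant1:(1,2)->N->(0,2) | ant2:(1,4)->N->(0,4)
  grid max=2 at (0,2)
Step 3: ant0:(1,2)->N->(0,2) | ant1:(0,2)->S->(1,2) | ant2:(0,4)->S->(1,4)
  grid max=3 at (0,2)

(0,2) (1,2) (1,4)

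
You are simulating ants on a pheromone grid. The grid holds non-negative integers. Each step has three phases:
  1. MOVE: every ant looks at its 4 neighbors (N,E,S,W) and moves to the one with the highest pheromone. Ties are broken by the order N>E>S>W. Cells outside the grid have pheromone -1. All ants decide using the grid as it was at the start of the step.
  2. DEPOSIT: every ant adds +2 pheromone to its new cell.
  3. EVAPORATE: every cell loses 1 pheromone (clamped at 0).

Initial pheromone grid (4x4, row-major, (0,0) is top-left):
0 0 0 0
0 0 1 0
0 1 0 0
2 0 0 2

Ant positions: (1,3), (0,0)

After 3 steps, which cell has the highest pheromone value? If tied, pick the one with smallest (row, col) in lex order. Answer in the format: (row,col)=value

Step 1: ant0:(1,3)->W->(1,2) | ant1:(0,0)->E->(0,1)
  grid max=2 at (1,2)
Step 2: ant0:(1,2)->N->(0,2) | ant1:(0,1)->E->(0,2)
  grid max=3 at (0,2)
Step 3: ant0:(0,2)->S->(1,2) | ant1:(0,2)->S->(1,2)
  grid max=4 at (1,2)
Final grid:
  0 0 2 0
  0 0 4 0
  0 0 0 0
  0 0 0 0
Max pheromone 4 at (1,2)

Answer: (1,2)=4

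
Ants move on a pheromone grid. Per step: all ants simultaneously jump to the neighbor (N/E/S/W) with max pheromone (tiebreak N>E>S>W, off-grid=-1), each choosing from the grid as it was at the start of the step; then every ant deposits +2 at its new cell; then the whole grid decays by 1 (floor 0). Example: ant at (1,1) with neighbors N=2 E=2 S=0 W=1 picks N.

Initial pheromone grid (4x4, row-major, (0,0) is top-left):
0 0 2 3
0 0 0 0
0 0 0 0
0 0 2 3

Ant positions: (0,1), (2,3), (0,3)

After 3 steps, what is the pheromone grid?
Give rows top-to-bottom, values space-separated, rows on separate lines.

After step 1: ants at (0,2),(3,3),(0,2)
  0 0 5 2
  0 0 0 0
  0 0 0 0
  0 0 1 4
After step 2: ants at (0,3),(3,2),(0,3)
  0 0 4 5
  0 0 0 0
  0 0 0 0
  0 0 2 3
After step 3: ants at (0,2),(3,3),(0,2)
  0 0 7 4
  0 0 0 0
  0 0 0 0
  0 0 1 4

0 0 7 4
0 0 0 0
0 0 0 0
0 0 1 4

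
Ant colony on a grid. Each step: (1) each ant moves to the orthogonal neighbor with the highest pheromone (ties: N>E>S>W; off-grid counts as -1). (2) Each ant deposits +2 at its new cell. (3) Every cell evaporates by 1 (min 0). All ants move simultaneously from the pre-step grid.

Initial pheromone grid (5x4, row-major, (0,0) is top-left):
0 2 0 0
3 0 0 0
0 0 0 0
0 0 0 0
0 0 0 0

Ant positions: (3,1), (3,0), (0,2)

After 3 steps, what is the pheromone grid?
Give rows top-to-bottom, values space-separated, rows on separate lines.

After step 1: ants at (2,1),(2,0),(0,1)
  0 3 0 0
  2 0 0 0
  1 1 0 0
  0 0 0 0
  0 0 0 0
After step 2: ants at (2,0),(1,0),(0,2)
  0 2 1 0
  3 0 0 0
  2 0 0 0
  0 0 0 0
  0 0 0 0
After step 3: ants at (1,0),(2,0),(0,1)
  0 3 0 0
  4 0 0 0
  3 0 0 0
  0 0 0 0
  0 0 0 0

0 3 0 0
4 0 0 0
3 0 0 0
0 0 0 0
0 0 0 0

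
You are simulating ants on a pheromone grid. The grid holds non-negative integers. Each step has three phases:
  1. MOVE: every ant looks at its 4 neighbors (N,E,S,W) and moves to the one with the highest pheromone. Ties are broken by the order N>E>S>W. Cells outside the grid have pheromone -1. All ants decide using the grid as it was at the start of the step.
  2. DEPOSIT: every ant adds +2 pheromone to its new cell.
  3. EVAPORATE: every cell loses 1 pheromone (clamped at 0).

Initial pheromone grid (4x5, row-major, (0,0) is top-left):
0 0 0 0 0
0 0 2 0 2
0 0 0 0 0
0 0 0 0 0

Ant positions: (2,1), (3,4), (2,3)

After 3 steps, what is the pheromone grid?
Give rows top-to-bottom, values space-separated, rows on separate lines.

After step 1: ants at (1,1),(2,4),(1,3)
  0 0 0 0 0
  0 1 1 1 1
  0 0 0 0 1
  0 0 0 0 0
After step 2: ants at (1,2),(1,4),(1,4)
  0 0 0 0 0
  0 0 2 0 4
  0 0 0 0 0
  0 0 0 0 0
After step 3: ants at (0,2),(0,4),(0,4)
  0 0 1 0 3
  0 0 1 0 3
  0 0 0 0 0
  0 0 0 0 0

0 0 1 0 3
0 0 1 0 3
0 0 0 0 0
0 0 0 0 0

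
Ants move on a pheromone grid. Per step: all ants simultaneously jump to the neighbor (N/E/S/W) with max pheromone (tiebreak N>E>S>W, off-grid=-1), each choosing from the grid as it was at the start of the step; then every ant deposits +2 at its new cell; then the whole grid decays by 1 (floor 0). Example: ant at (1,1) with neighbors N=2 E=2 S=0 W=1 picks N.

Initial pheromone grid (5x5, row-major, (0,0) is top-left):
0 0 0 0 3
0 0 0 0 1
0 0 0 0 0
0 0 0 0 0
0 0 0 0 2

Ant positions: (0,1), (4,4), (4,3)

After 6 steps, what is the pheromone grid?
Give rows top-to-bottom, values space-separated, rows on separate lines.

After step 1: ants at (0,2),(3,4),(4,4)
  0 0 1 0 2
  0 0 0 0 0
  0 0 0 0 0
  0 0 0 0 1
  0 0 0 0 3
After step 2: ants at (0,3),(4,4),(3,4)
  0 0 0 1 1
  0 0 0 0 0
  0 0 0 0 0
  0 0 0 0 2
  0 0 0 0 4
After step 3: ants at (0,4),(3,4),(4,4)
  0 0 0 0 2
  0 0 0 0 0
  0 0 0 0 0
  0 0 0 0 3
  0 0 0 0 5
After step 4: ants at (1,4),(4,4),(3,4)
  0 0 0 0 1
  0 0 0 0 1
  0 0 0 0 0
  0 0 0 0 4
  0 0 0 0 6
After step 5: ants at (0,4),(3,4),(4,4)
  0 0 0 0 2
  0 0 0 0 0
  0 0 0 0 0
  0 0 0 0 5
  0 0 0 0 7
After step 6: ants at (1,4),(4,4),(3,4)
  0 0 0 0 1
  0 0 0 0 1
  0 0 0 0 0
  0 0 0 0 6
  0 0 0 0 8

0 0 0 0 1
0 0 0 0 1
0 0 0 0 0
0 0 0 0 6
0 0 0 0 8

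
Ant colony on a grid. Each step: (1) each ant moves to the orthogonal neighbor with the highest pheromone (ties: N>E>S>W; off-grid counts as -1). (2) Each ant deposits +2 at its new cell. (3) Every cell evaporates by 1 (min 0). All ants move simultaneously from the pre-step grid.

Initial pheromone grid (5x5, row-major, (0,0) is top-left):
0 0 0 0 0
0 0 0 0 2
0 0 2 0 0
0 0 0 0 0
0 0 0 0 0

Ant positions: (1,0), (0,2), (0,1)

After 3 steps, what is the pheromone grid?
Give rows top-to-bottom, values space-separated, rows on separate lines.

After step 1: ants at (0,0),(0,3),(0,2)
  1 0 1 1 0
  0 0 0 0 1
  0 0 1 0 0
  0 0 0 0 0
  0 0 0 0 0
After step 2: ants at (0,1),(0,2),(0,3)
  0 1 2 2 0
  0 0 0 0 0
  0 0 0 0 0
  0 0 0 0 0
  0 0 0 0 0
After step 3: ants at (0,2),(0,3),(0,2)
  0 0 5 3 0
  0 0 0 0 0
  0 0 0 0 0
  0 0 0 0 0
  0 0 0 0 0

0 0 5 3 0
0 0 0 0 0
0 0 0 0 0
0 0 0 0 0
0 0 0 0 0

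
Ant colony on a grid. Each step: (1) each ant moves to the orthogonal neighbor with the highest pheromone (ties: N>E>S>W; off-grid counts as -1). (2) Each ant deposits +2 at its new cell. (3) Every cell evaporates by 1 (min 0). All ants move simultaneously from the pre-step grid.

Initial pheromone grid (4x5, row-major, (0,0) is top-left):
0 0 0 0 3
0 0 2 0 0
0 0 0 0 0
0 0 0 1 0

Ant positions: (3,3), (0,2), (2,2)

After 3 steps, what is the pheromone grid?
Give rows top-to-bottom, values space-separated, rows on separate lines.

After step 1: ants at (2,3),(1,2),(1,2)
  0 0 0 0 2
  0 0 5 0 0
  0 0 0 1 0
  0 0 0 0 0
After step 2: ants at (1,3),(0,2),(0,2)
  0 0 3 0 1
  0 0 4 1 0
  0 0 0 0 0
  0 0 0 0 0
After step 3: ants at (1,2),(1,2),(1,2)
  0 0 2 0 0
  0 0 9 0 0
  0 0 0 0 0
  0 0 0 0 0

0 0 2 0 0
0 0 9 0 0
0 0 0 0 0
0 0 0 0 0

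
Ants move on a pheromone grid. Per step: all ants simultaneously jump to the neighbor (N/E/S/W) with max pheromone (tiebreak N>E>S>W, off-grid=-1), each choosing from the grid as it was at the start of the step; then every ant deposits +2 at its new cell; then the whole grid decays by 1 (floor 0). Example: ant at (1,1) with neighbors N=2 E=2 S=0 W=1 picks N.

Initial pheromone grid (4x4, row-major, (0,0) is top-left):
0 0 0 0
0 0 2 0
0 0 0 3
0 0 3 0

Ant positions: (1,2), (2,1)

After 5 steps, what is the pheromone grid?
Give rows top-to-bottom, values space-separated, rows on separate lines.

After step 1: ants at (0,2),(1,1)
  0 0 1 0
  0 1 1 0
  0 0 0 2
  0 0 2 0
After step 2: ants at (1,2),(1,2)
  0 0 0 0
  0 0 4 0
  0 0 0 1
  0 0 1 0
After step 3: ants at (0,2),(0,2)
  0 0 3 0
  0 0 3 0
  0 0 0 0
  0 0 0 0
After step 4: ants at (1,2),(1,2)
  0 0 2 0
  0 0 6 0
  0 0 0 0
  0 0 0 0
After step 5: ants at (0,2),(0,2)
  0 0 5 0
  0 0 5 0
  0 0 0 0
  0 0 0 0

0 0 5 0
0 0 5 0
0 0 0 0
0 0 0 0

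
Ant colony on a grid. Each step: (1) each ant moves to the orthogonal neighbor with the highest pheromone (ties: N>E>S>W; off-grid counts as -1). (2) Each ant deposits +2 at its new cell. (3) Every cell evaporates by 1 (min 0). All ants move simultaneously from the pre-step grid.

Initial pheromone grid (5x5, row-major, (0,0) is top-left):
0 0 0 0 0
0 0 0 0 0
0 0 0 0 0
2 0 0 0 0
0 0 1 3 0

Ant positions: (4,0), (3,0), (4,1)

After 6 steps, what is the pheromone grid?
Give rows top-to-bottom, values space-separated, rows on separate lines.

After step 1: ants at (3,0),(2,0),(4,2)
  0 0 0 0 0
  0 0 0 0 0
  1 0 0 0 0
  3 0 0 0 0
  0 0 2 2 0
After step 2: ants at (2,0),(3,0),(4,3)
  0 0 0 0 0
  0 0 0 0 0
  2 0 0 0 0
  4 0 0 0 0
  0 0 1 3 0
After step 3: ants at (3,0),(2,0),(4,2)
  0 0 0 0 0
  0 0 0 0 0
  3 0 0 0 0
  5 0 0 0 0
  0 0 2 2 0
After step 4: ants at (2,0),(3,0),(4,3)
  0 0 0 0 0
  0 0 0 0 0
  4 0 0 0 0
  6 0 0 0 0
  0 0 1 3 0
After step 5: ants at (3,0),(2,0),(4,2)
  0 0 0 0 0
  0 0 0 0 0
  5 0 0 0 0
  7 0 0 0 0
  0 0 2 2 0
After step 6: ants at (2,0),(3,0),(4,3)
  0 0 0 0 0
  0 0 0 0 0
  6 0 0 0 0
  8 0 0 0 0
  0 0 1 3 0

0 0 0 0 0
0 0 0 0 0
6 0 0 0 0
8 0 0 0 0
0 0 1 3 0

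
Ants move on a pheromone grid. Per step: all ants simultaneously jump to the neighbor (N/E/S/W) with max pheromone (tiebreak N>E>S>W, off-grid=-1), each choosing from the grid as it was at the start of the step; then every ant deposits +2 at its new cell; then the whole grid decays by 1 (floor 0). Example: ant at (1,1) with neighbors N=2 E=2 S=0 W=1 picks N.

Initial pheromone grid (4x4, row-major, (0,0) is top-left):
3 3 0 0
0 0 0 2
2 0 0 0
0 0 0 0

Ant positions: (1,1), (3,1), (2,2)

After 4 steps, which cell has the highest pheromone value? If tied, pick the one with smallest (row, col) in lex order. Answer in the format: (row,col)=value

Answer: (0,0)=5

Derivation:
Step 1: ant0:(1,1)->N->(0,1) | ant1:(3,1)->N->(2,1) | ant2:(2,2)->N->(1,2)
  grid max=4 at (0,1)
Step 2: ant0:(0,1)->W->(0,0) | ant1:(2,1)->W->(2,0) | ant2:(1,2)->E->(1,3)
  grid max=3 at (0,0)
Step 3: ant0:(0,0)->E->(0,1) | ant1:(2,0)->N->(1,0) | ant2:(1,3)->N->(0,3)
  grid max=4 at (0,1)
Step 4: ant0:(0,1)->W->(0,0) | ant1:(1,0)->N->(0,0) | ant2:(0,3)->S->(1,3)
  grid max=5 at (0,0)
Final grid:
  5 3 0 0
  0 0 0 2
  0 0 0 0
  0 0 0 0
Max pheromone 5 at (0,0)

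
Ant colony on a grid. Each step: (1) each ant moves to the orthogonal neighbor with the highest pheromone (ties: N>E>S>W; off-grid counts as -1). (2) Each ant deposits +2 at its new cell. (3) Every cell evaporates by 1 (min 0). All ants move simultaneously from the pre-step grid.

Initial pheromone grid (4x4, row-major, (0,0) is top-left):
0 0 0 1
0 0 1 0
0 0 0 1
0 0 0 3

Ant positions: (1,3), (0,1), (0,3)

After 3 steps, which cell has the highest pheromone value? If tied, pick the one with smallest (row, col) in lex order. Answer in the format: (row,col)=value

Answer: (0,3)=6

Derivation:
Step 1: ant0:(1,3)->N->(0,3) | ant1:(0,1)->E->(0,2) | ant2:(0,3)->S->(1,3)
  grid max=2 at (0,3)
Step 2: ant0:(0,3)->S->(1,3) | ant1:(0,2)->E->(0,3) | ant2:(1,3)->N->(0,3)
  grid max=5 at (0,3)
Step 3: ant0:(1,3)->N->(0,3) | ant1:(0,3)->S->(1,3) | ant2:(0,3)->S->(1,3)
  grid max=6 at (0,3)
Final grid:
  0 0 0 6
  0 0 0 5
  0 0 0 0
  0 0 0 0
Max pheromone 6 at (0,3)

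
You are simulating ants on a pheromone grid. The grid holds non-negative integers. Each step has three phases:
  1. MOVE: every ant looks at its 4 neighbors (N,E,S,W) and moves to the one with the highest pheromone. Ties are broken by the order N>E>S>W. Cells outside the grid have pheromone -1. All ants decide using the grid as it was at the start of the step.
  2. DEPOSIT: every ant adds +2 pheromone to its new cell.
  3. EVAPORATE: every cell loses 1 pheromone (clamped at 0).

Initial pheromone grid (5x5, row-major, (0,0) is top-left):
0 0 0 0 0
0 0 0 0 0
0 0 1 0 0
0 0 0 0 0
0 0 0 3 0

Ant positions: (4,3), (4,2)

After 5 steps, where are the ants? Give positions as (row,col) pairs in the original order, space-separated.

Step 1: ant0:(4,3)->N->(3,3) | ant1:(4,2)->E->(4,3)
  grid max=4 at (4,3)
Step 2: ant0:(3,3)->S->(4,3) | ant1:(4,3)->N->(3,3)
  grid max=5 at (4,3)
Step 3: ant0:(4,3)->N->(3,3) | ant1:(3,3)->S->(4,3)
  grid max=6 at (4,3)
Step 4: ant0:(3,3)->S->(4,3) | ant1:(4,3)->N->(3,3)
  grid max=7 at (4,3)
Step 5: ant0:(4,3)->N->(3,3) | ant1:(3,3)->S->(4,3)
  grid max=8 at (4,3)

(3,3) (4,3)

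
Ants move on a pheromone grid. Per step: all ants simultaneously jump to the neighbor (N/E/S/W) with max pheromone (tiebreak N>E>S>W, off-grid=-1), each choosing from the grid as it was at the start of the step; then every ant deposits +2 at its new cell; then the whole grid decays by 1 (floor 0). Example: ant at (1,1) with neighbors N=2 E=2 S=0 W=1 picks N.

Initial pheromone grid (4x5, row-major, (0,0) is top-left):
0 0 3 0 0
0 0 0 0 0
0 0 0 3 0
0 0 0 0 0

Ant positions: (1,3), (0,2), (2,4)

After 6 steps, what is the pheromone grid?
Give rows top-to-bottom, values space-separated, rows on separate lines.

After step 1: ants at (2,3),(0,3),(2,3)
  0 0 2 1 0
  0 0 0 0 0
  0 0 0 6 0
  0 0 0 0 0
After step 2: ants at (1,3),(0,2),(1,3)
  0 0 3 0 0
  0 0 0 3 0
  0 0 0 5 0
  0 0 0 0 0
After step 3: ants at (2,3),(0,3),(2,3)
  0 0 2 1 0
  0 0 0 2 0
  0 0 0 8 0
  0 0 0 0 0
After step 4: ants at (1,3),(1,3),(1,3)
  0 0 1 0 0
  0 0 0 7 0
  0 0 0 7 0
  0 0 0 0 0
After step 5: ants at (2,3),(2,3),(2,3)
  0 0 0 0 0
  0 0 0 6 0
  0 0 0 12 0
  0 0 0 0 0
After step 6: ants at (1,3),(1,3),(1,3)
  0 0 0 0 0
  0 0 0 11 0
  0 0 0 11 0
  0 0 0 0 0

0 0 0 0 0
0 0 0 11 0
0 0 0 11 0
0 0 0 0 0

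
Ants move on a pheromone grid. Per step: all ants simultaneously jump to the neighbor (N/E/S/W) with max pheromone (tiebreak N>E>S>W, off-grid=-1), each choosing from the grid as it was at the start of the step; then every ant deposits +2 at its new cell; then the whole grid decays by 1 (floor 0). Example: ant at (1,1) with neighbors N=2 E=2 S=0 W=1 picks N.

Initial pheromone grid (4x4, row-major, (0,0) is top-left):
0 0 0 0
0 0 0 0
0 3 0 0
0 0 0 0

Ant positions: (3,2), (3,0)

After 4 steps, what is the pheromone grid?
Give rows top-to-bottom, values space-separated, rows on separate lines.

After step 1: ants at (2,2),(2,0)
  0 0 0 0
  0 0 0 0
  1 2 1 0
  0 0 0 0
After step 2: ants at (2,1),(2,1)
  0 0 0 0
  0 0 0 0
  0 5 0 0
  0 0 0 0
After step 3: ants at (1,1),(1,1)
  0 0 0 0
  0 3 0 0
  0 4 0 0
  0 0 0 0
After step 4: ants at (2,1),(2,1)
  0 0 0 0
  0 2 0 0
  0 7 0 0
  0 0 0 0

0 0 0 0
0 2 0 0
0 7 0 0
0 0 0 0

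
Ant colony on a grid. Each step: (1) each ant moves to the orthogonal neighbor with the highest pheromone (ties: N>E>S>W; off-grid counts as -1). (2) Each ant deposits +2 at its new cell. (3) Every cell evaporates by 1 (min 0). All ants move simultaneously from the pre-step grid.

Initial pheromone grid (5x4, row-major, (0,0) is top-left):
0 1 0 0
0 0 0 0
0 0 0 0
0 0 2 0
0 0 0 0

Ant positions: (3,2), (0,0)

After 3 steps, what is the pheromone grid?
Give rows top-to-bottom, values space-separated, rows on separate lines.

After step 1: ants at (2,2),(0,1)
  0 2 0 0
  0 0 0 0
  0 0 1 0
  0 0 1 0
  0 0 0 0
After step 2: ants at (3,2),(0,2)
  0 1 1 0
  0 0 0 0
  0 0 0 0
  0 0 2 0
  0 0 0 0
After step 3: ants at (2,2),(0,1)
  0 2 0 0
  0 0 0 0
  0 0 1 0
  0 0 1 0
  0 0 0 0

0 2 0 0
0 0 0 0
0 0 1 0
0 0 1 0
0 0 0 0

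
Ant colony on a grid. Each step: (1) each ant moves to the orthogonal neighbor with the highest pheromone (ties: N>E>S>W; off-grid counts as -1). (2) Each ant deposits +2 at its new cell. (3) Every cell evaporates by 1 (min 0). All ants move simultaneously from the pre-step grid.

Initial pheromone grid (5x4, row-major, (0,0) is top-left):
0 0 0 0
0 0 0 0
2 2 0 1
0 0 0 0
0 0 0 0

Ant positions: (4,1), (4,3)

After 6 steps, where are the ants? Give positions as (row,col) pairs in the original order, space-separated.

Step 1: ant0:(4,1)->N->(3,1) | ant1:(4,3)->N->(3,3)
  grid max=1 at (2,0)
Step 2: ant0:(3,1)->N->(2,1) | ant1:(3,3)->N->(2,3)
  grid max=2 at (2,1)
Step 3: ant0:(2,1)->N->(1,1) | ant1:(2,3)->N->(1,3)
  grid max=1 at (1,1)
Step 4: ant0:(1,1)->S->(2,1) | ant1:(1,3)->N->(0,3)
  grid max=2 at (2,1)
Step 5: ant0:(2,1)->N->(1,1) | ant1:(0,3)->S->(1,3)
  grid max=1 at (1,1)
Step 6: ant0:(1,1)->S->(2,1) | ant1:(1,3)->N->(0,3)
  grid max=2 at (2,1)

(2,1) (0,3)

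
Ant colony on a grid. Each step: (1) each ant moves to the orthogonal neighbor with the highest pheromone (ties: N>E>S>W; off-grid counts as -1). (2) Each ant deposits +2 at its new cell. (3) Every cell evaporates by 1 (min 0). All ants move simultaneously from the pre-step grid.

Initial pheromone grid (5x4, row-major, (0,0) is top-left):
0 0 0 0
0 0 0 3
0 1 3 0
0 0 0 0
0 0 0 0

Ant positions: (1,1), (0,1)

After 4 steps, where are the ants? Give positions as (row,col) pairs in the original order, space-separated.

Step 1: ant0:(1,1)->S->(2,1) | ant1:(0,1)->E->(0,2)
  grid max=2 at (1,3)
Step 2: ant0:(2,1)->E->(2,2) | ant1:(0,2)->E->(0,3)
  grid max=3 at (2,2)
Step 3: ant0:(2,2)->W->(2,1) | ant1:(0,3)->S->(1,3)
  grid max=2 at (1,3)
Step 4: ant0:(2,1)->E->(2,2) | ant1:(1,3)->N->(0,3)
  grid max=3 at (2,2)

(2,2) (0,3)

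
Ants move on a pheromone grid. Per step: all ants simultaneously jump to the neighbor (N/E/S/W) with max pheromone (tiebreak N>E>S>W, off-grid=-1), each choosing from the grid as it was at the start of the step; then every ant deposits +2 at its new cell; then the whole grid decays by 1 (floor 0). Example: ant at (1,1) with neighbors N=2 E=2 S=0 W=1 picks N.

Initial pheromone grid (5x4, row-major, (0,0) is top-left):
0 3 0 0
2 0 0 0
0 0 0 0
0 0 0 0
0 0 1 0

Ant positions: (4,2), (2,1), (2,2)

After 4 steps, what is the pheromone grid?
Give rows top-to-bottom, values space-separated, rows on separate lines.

After step 1: ants at (3,2),(1,1),(1,2)
  0 2 0 0
  1 1 1 0
  0 0 0 0
  0 0 1 0
  0 0 0 0
After step 2: ants at (2,2),(0,1),(1,1)
  0 3 0 0
  0 2 0 0
  0 0 1 0
  0 0 0 0
  0 0 0 0
After step 3: ants at (1,2),(1,1),(0,1)
  0 4 0 0
  0 3 1 0
  0 0 0 0
  0 0 0 0
  0 0 0 0
After step 4: ants at (1,1),(0,1),(1,1)
  0 5 0 0
  0 6 0 0
  0 0 0 0
  0 0 0 0
  0 0 0 0

0 5 0 0
0 6 0 0
0 0 0 0
0 0 0 0
0 0 0 0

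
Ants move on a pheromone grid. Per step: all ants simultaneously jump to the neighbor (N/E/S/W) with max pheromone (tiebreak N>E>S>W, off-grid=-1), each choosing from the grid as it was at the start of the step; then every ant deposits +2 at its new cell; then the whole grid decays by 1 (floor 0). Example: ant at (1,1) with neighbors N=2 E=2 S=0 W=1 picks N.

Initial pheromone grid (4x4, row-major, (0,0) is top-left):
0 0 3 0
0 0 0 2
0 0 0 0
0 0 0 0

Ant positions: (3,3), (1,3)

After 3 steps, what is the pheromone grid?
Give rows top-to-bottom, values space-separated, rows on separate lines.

After step 1: ants at (2,3),(0,3)
  0 0 2 1
  0 0 0 1
  0 0 0 1
  0 0 0 0
After step 2: ants at (1,3),(0,2)
  0 0 3 0
  0 0 0 2
  0 0 0 0
  0 0 0 0
After step 3: ants at (0,3),(0,3)
  0 0 2 3
  0 0 0 1
  0 0 0 0
  0 0 0 0

0 0 2 3
0 0 0 1
0 0 0 0
0 0 0 0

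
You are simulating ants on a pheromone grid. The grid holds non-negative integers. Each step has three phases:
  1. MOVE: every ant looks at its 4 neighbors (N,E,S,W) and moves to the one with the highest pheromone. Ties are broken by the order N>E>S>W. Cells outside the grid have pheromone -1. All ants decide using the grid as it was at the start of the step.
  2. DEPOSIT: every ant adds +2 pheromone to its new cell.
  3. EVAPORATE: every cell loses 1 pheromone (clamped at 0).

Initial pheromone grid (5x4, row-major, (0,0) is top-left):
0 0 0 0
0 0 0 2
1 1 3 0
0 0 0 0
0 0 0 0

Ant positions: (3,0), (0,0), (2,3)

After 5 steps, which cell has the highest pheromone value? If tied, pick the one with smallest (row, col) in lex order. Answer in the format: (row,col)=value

Step 1: ant0:(3,0)->N->(2,0) | ant1:(0,0)->E->(0,1) | ant2:(2,3)->W->(2,2)
  grid max=4 at (2,2)
Step 2: ant0:(2,0)->N->(1,0) | ant1:(0,1)->E->(0,2) | ant2:(2,2)->N->(1,2)
  grid max=3 at (2,2)
Step 3: ant0:(1,0)->S->(2,0) | ant1:(0,2)->S->(1,2) | ant2:(1,2)->S->(2,2)
  grid max=4 at (2,2)
Step 4: ant0:(2,0)->N->(1,0) | ant1:(1,2)->S->(2,2) | ant2:(2,2)->N->(1,2)
  grid max=5 at (2,2)
Step 5: ant0:(1,0)->S->(2,0) | ant1:(2,2)->N->(1,2) | ant2:(1,2)->S->(2,2)
  grid max=6 at (2,2)
Final grid:
  0 0 0 0
  0 0 4 0
  2 0 6 0
  0 0 0 0
  0 0 0 0
Max pheromone 6 at (2,2)

Answer: (2,2)=6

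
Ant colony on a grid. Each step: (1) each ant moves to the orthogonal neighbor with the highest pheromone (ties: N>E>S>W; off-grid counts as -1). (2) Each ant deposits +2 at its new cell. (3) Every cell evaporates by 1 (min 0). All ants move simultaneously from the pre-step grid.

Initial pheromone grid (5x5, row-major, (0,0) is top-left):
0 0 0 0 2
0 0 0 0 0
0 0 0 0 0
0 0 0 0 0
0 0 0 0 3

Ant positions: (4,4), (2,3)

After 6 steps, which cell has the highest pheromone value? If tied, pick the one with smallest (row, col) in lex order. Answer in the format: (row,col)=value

Step 1: ant0:(4,4)->N->(3,4) | ant1:(2,3)->N->(1,3)
  grid max=2 at (4,4)
Step 2: ant0:(3,4)->S->(4,4) | ant1:(1,3)->N->(0,3)
  grid max=3 at (4,4)
Step 3: ant0:(4,4)->N->(3,4) | ant1:(0,3)->E->(0,4)
  grid max=2 at (4,4)
Step 4: ant0:(3,4)->S->(4,4) | ant1:(0,4)->S->(1,4)
  grid max=3 at (4,4)
Step 5: ant0:(4,4)->N->(3,4) | ant1:(1,4)->N->(0,4)
  grid max=2 at (4,4)
Step 6: ant0:(3,4)->S->(4,4) | ant1:(0,4)->S->(1,4)
  grid max=3 at (4,4)
Final grid:
  0 0 0 0 0
  0 0 0 0 1
  0 0 0 0 0
  0 0 0 0 0
  0 0 0 0 3
Max pheromone 3 at (4,4)

Answer: (4,4)=3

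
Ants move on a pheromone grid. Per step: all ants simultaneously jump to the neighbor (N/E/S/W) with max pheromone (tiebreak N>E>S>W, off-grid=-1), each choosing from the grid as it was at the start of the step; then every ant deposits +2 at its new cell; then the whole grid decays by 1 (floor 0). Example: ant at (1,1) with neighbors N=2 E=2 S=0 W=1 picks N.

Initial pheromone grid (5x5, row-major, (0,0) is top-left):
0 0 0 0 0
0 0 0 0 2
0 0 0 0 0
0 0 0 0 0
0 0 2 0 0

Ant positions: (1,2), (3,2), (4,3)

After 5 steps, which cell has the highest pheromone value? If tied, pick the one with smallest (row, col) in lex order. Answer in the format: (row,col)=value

Answer: (4,2)=9

Derivation:
Step 1: ant0:(1,2)->N->(0,2) | ant1:(3,2)->S->(4,2) | ant2:(4,3)->W->(4,2)
  grid max=5 at (4,2)
Step 2: ant0:(0,2)->E->(0,3) | ant1:(4,2)->N->(3,2) | ant2:(4,2)->N->(3,2)
  grid max=4 at (4,2)
Step 3: ant0:(0,3)->E->(0,4) | ant1:(3,2)->S->(4,2) | ant2:(3,2)->S->(4,2)
  grid max=7 at (4,2)
Step 4: ant0:(0,4)->S->(1,4) | ant1:(4,2)->N->(3,2) | ant2:(4,2)->N->(3,2)
  grid max=6 at (4,2)
Step 5: ant0:(1,4)->N->(0,4) | ant1:(3,2)->S->(4,2) | ant2:(3,2)->S->(4,2)
  grid max=9 at (4,2)
Final grid:
  0 0 0 0 1
  0 0 0 0 0
  0 0 0 0 0
  0 0 4 0 0
  0 0 9 0 0
Max pheromone 9 at (4,2)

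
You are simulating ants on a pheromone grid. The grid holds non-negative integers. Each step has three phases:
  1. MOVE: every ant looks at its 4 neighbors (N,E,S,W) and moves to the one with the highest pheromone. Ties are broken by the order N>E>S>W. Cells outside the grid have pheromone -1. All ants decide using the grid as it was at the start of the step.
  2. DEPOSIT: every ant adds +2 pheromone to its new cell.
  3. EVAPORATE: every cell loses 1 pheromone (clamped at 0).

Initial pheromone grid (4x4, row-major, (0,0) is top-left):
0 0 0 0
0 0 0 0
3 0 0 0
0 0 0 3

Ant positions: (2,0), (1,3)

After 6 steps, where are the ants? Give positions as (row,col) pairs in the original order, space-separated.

Step 1: ant0:(2,0)->N->(1,0) | ant1:(1,3)->N->(0,3)
  grid max=2 at (2,0)
Step 2: ant0:(1,0)->S->(2,0) | ant1:(0,3)->S->(1,3)
  grid max=3 at (2,0)
Step 3: ant0:(2,0)->N->(1,0) | ant1:(1,3)->N->(0,3)
  grid max=2 at (2,0)
Step 4: ant0:(1,0)->S->(2,0) | ant1:(0,3)->S->(1,3)
  grid max=3 at (2,0)
Step 5: ant0:(2,0)->N->(1,0) | ant1:(1,3)->N->(0,3)
  grid max=2 at (2,0)
Step 6: ant0:(1,0)->S->(2,0) | ant1:(0,3)->S->(1,3)
  grid max=3 at (2,0)

(2,0) (1,3)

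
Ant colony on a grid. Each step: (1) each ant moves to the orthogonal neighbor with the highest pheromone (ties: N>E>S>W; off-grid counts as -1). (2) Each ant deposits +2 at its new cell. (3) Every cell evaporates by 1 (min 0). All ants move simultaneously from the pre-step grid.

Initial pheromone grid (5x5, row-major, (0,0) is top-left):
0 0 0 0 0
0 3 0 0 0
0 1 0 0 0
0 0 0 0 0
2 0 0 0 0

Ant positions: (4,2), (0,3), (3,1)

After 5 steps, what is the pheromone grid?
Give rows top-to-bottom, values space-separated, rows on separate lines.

After step 1: ants at (3,2),(0,4),(2,1)
  0 0 0 0 1
  0 2 0 0 0
  0 2 0 0 0
  0 0 1 0 0
  1 0 0 0 0
After step 2: ants at (2,2),(1,4),(1,1)
  0 0 0 0 0
  0 3 0 0 1
  0 1 1 0 0
  0 0 0 0 0
  0 0 0 0 0
After step 3: ants at (2,1),(0,4),(2,1)
  0 0 0 0 1
  0 2 0 0 0
  0 4 0 0 0
  0 0 0 0 0
  0 0 0 0 0
After step 4: ants at (1,1),(1,4),(1,1)
  0 0 0 0 0
  0 5 0 0 1
  0 3 0 0 0
  0 0 0 0 0
  0 0 0 0 0
After step 5: ants at (2,1),(0,4),(2,1)
  0 0 0 0 1
  0 4 0 0 0
  0 6 0 0 0
  0 0 0 0 0
  0 0 0 0 0

0 0 0 0 1
0 4 0 0 0
0 6 0 0 0
0 0 0 0 0
0 0 0 0 0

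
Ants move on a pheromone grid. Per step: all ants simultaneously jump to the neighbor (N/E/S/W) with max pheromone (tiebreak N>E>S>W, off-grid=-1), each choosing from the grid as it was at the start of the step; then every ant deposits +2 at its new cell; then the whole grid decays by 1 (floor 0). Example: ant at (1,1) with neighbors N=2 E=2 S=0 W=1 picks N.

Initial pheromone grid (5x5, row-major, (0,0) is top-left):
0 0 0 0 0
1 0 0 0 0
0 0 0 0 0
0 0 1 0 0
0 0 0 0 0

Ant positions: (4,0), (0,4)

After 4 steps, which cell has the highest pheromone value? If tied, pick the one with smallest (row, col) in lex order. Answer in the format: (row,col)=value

Answer: (0,0)=1

Derivation:
Step 1: ant0:(4,0)->N->(3,0) | ant1:(0,4)->S->(1,4)
  grid max=1 at (1,4)
Step 2: ant0:(3,0)->N->(2,0) | ant1:(1,4)->N->(0,4)
  grid max=1 at (0,4)
Step 3: ant0:(2,0)->N->(1,0) | ant1:(0,4)->S->(1,4)
  grid max=1 at (1,0)
Step 4: ant0:(1,0)->N->(0,0) | ant1:(1,4)->N->(0,4)
  grid max=1 at (0,0)
Final grid:
  1 0 0 0 1
  0 0 0 0 0
  0 0 0 0 0
  0 0 0 0 0
  0 0 0 0 0
Max pheromone 1 at (0,0)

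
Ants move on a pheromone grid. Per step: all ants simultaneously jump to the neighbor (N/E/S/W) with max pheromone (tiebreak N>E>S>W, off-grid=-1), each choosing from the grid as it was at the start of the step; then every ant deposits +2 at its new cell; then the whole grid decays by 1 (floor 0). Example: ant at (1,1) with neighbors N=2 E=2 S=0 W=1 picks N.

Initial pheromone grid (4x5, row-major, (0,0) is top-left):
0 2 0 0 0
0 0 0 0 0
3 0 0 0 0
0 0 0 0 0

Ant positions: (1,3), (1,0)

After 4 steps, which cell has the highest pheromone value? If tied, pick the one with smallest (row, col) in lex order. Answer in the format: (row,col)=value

Step 1: ant0:(1,3)->N->(0,3) | ant1:(1,0)->S->(2,0)
  grid max=4 at (2,0)
Step 2: ant0:(0,3)->E->(0,4) | ant1:(2,0)->N->(1,0)
  grid max=3 at (2,0)
Step 3: ant0:(0,4)->S->(1,4) | ant1:(1,0)->S->(2,0)
  grid max=4 at (2,0)
Step 4: ant0:(1,4)->N->(0,4) | ant1:(2,0)->N->(1,0)
  grid max=3 at (2,0)
Final grid:
  0 0 0 0 1
  1 0 0 0 0
  3 0 0 0 0
  0 0 0 0 0
Max pheromone 3 at (2,0)

Answer: (2,0)=3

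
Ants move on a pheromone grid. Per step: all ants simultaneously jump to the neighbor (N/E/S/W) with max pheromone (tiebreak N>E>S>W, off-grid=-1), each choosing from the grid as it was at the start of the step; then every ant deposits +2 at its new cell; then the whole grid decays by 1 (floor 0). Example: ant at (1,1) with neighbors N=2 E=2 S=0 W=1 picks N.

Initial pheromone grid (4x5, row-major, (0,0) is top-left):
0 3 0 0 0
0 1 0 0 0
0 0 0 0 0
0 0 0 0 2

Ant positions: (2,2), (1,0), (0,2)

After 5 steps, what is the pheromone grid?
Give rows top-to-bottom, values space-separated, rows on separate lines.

After step 1: ants at (1,2),(1,1),(0,1)
  0 4 0 0 0
  0 2 1 0 0
  0 0 0 0 0
  0 0 0 0 1
After step 2: ants at (1,1),(0,1),(1,1)
  0 5 0 0 0
  0 5 0 0 0
  0 0 0 0 0
  0 0 0 0 0
After step 3: ants at (0,1),(1,1),(0,1)
  0 8 0 0 0
  0 6 0 0 0
  0 0 0 0 0
  0 0 0 0 0
After step 4: ants at (1,1),(0,1),(1,1)
  0 9 0 0 0
  0 9 0 0 0
  0 0 0 0 0
  0 0 0 0 0
After step 5: ants at (0,1),(1,1),(0,1)
  0 12 0 0 0
  0 10 0 0 0
  0 0 0 0 0
  0 0 0 0 0

0 12 0 0 0
0 10 0 0 0
0 0 0 0 0
0 0 0 0 0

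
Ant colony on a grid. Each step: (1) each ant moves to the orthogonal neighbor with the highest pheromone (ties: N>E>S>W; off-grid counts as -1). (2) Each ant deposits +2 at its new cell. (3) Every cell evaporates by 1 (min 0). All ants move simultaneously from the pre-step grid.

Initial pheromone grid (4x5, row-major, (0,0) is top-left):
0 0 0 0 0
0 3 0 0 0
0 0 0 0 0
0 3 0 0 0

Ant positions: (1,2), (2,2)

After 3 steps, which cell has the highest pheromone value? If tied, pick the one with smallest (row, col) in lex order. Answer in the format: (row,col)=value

Answer: (1,1)=6

Derivation:
Step 1: ant0:(1,2)->W->(1,1) | ant1:(2,2)->N->(1,2)
  grid max=4 at (1,1)
Step 2: ant0:(1,1)->E->(1,2) | ant1:(1,2)->W->(1,1)
  grid max=5 at (1,1)
Step 3: ant0:(1,2)->W->(1,1) | ant1:(1,1)->E->(1,2)
  grid max=6 at (1,1)
Final grid:
  0 0 0 0 0
  0 6 3 0 0
  0 0 0 0 0
  0 0 0 0 0
Max pheromone 6 at (1,1)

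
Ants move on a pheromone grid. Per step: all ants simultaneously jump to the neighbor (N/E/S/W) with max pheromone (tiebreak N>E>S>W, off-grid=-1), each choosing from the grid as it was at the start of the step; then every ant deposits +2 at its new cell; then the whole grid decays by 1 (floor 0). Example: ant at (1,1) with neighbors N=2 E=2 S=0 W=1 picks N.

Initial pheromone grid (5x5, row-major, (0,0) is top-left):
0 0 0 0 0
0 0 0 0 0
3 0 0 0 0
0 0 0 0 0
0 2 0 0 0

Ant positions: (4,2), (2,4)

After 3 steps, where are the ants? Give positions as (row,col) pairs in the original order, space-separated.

Step 1: ant0:(4,2)->W->(4,1) | ant1:(2,4)->N->(1,4)
  grid max=3 at (4,1)
Step 2: ant0:(4,1)->N->(3,1) | ant1:(1,4)->N->(0,4)
  grid max=2 at (4,1)
Step 3: ant0:(3,1)->S->(4,1) | ant1:(0,4)->S->(1,4)
  grid max=3 at (4,1)

(4,1) (1,4)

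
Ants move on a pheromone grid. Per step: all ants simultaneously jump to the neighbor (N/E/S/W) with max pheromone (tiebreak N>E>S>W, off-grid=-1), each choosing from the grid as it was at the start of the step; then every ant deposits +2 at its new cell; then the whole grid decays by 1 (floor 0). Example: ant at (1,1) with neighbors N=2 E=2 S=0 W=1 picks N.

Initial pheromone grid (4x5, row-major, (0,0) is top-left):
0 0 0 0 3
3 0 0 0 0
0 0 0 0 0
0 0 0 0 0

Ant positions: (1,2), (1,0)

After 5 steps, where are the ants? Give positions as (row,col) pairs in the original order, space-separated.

Step 1: ant0:(1,2)->N->(0,2) | ant1:(1,0)->N->(0,0)
  grid max=2 at (0,4)
Step 2: ant0:(0,2)->E->(0,3) | ant1:(0,0)->S->(1,0)
  grid max=3 at (1,0)
Step 3: ant0:(0,3)->E->(0,4) | ant1:(1,0)->N->(0,0)
  grid max=2 at (0,4)
Step 4: ant0:(0,4)->S->(1,4) | ant1:(0,0)->S->(1,0)
  grid max=3 at (1,0)
Step 5: ant0:(1,4)->N->(0,4) | ant1:(1,0)->N->(0,0)
  grid max=2 at (0,4)

(0,4) (0,0)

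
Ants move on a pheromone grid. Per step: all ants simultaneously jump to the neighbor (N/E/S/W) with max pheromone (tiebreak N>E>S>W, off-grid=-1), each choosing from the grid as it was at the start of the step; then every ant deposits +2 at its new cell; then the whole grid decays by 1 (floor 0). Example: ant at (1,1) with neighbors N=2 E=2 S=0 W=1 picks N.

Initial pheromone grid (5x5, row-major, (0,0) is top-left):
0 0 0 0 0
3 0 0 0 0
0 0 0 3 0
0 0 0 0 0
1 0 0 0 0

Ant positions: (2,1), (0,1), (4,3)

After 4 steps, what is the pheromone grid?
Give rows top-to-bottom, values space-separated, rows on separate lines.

After step 1: ants at (1,1),(0,2),(3,3)
  0 0 1 0 0
  2 1 0 0 0
  0 0 0 2 0
  0 0 0 1 0
  0 0 0 0 0
After step 2: ants at (1,0),(0,3),(2,3)
  0 0 0 1 0
  3 0 0 0 0
  0 0 0 3 0
  0 0 0 0 0
  0 0 0 0 0
After step 3: ants at (0,0),(0,4),(1,3)
  1 0 0 0 1
  2 0 0 1 0
  0 0 0 2 0
  0 0 0 0 0
  0 0 0 0 0
After step 4: ants at (1,0),(1,4),(2,3)
  0 0 0 0 0
  3 0 0 0 1
  0 0 0 3 0
  0 0 0 0 0
  0 0 0 0 0

0 0 0 0 0
3 0 0 0 1
0 0 0 3 0
0 0 0 0 0
0 0 0 0 0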